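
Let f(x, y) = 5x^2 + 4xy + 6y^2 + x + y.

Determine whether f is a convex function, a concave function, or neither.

convex

f is quadratic, so its Hessian is the constant matrix H = [[10, 4], [4, 12]].
det(H) = 104, tr(H) = 22.
det(H) > 0 and tr(H) > 0, so H is positive definite everywhere: convex.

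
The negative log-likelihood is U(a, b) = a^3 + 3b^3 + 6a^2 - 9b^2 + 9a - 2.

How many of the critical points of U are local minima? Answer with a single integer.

1

U separates as a function of a plus a function of b, so ∇U=0 decouples.
∂U/∂a = 3(a + 1)(a + 3) = 0 at a ∈ {-3, -1}; ∂U/∂b = 9b(b - 2) = 0 at b ∈ {0, 2}.
The Hessian is diagonal: diag(U_aa, U_bb). Second derivatives: U_aa(-3)=-6, U_aa(-1)=6; U_bb(0)=-18, U_bb(2)=18.
Local minima occur where both diagonal entries positive: (-1, 2). Count: 1.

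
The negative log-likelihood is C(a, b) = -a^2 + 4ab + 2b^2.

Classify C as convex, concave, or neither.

C is quadratic, so its Hessian is the constant matrix H = [[-2, 4], [4, 4]].
det(H) = -24, tr(H) = 2.
det(H) < 0, so H is indefinite: neither convex nor concave.

neither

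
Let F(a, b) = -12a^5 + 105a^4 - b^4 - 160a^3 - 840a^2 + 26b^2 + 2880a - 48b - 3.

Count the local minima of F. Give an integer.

2

F separates as a function of a plus a function of b, so ∇F=0 decouples.
∂F/∂a = -60(a - 4)(a - 3)(a - 2)(a + 2) = 0 at a ∈ {-2, 2, 3, 4}; ∂F/∂b = -4(b - 3)(b - 1)(b + 4) = 0 at b ∈ {-4, 1, 3}.
The Hessian is diagonal: diag(F_aa, F_bb). Second derivatives: F_aa(-2)=7200, F_aa(2)=-480, F_aa(3)=300, F_aa(4)=-720; F_bb(-4)=-140, F_bb(1)=40, F_bb(3)=-56.
Local minima occur where both diagonal entries positive: (-2, 1), (3, 1). Count: 2.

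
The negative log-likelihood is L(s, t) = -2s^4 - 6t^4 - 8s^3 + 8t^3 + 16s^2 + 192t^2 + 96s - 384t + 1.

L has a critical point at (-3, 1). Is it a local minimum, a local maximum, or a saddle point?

The mixed partial ∂²L/∂s∂t is 0, so the Hessian at any point is diag(L_ss, L_tt) = diag(8(-3s^2 - 6s + 4), 24(-3t^2 + 2t + 16)).
At (-3, 1): H = diag(-40, 360).
The eigenvalues have opposite signs, so H is indefinite: a saddle point.

saddle point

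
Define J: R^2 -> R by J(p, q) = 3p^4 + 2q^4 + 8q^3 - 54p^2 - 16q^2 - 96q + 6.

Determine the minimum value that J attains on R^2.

J(p,q) separates as A(p) + B(q) + 6, so its minimum is min A + min B + 6.
A'(p) = 12p(p - 3)(p + 3) vanishes at p ∈ {-3, 0, 3}; B'(q) = 8(q - 2)(q + 2)(q + 3) vanishes at q ∈ {-3, -2, 2}.
Local minima of A (where A''>0): A(-3)=-243, A(3)=-243. Local minima of B: B(-3)=90, B(2)=-160.
So the global minimum of J is A(-3) + B(2) + 6 = -243 − 160 + 6 = -397, attained at (-3, 2).

-397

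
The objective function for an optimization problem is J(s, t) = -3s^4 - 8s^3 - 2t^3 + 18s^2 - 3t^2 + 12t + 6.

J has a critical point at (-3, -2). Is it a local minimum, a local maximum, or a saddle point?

saddle point

The mixed partial ∂²J/∂s∂t is 0, so the Hessian at any point is diag(J_ss, J_tt) = diag(12(-3s^2 - 4s + 3), -6(2t + 1)).
At (-3, -2): H = diag(-144, 18).
The eigenvalues have opposite signs, so H is indefinite: a saddle point.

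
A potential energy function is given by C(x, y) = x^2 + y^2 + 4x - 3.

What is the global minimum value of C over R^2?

C(x,y) separates as P(x) + Q(y) − 3, so its minimum is min P + min Q − 3.
P'(x) = 2x + 4 vanishes at x ∈ {-2}; Q'(y) = 2y vanishes at y ∈ {0}.
Local minima of P (where P''>0): P(-2)=-4. Local minima of Q: Q(0)=0.
So the global minimum of C is P(-2) + Q(0) − 3 = -4 + 0 − 3 = -7, attained at (-2, 0).

-7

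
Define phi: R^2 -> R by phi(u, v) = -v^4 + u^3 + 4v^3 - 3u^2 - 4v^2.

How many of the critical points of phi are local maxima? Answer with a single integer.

2

phi separates as a function of u plus a function of v, so ∇phi=0 decouples.
∂phi/∂u = 3u(u - 2) = 0 at u ∈ {0, 2}; ∂phi/∂v = -4v(v - 2)(v - 1) = 0 at v ∈ {0, 1, 2}.
The Hessian is diagonal: diag(phi_uu, phi_vv). Second derivatives: phi_uu(0)=-6, phi_uu(2)=6; phi_vv(0)=-8, phi_vv(1)=4, phi_vv(2)=-8.
Local maxima occur where both diagonal entries negative: (0, 0), (0, 2). Count: 2.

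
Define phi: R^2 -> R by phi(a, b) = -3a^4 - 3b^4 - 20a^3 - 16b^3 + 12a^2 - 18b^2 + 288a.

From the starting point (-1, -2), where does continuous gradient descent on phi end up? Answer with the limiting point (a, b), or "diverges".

phi is separable, so gradient descent decouples: a follows -∂phi/∂a, b follows -∂phi/∂b.
∂phi/∂a = -12(a - 2)(a + 3)(a + 4); at a=-1 this is 216, so a decreases.
∂phi/∂b = -12b(b + 1)(b + 3); at b=-2 this is -24, so b increases.
a converges to its nearest critical value -3 (a local min of the a-part); b converges to -1. The iterate converges to (-3, -1).

(-3, -1)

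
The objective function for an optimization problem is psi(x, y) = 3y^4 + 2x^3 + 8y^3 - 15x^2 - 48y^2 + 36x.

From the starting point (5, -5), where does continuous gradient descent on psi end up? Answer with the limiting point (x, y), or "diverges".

psi is separable, so gradient descent decouples: x follows -∂psi/∂x, y follows -∂psi/∂y.
∂psi/∂x = 6(x - 3)(x - 2); at x=5 this is 36, so x decreases.
∂psi/∂y = 12y(y - 2)(y + 4); at y=-5 this is -420, so y increases.
x converges to its nearest critical value 3 (a local min of the x-part); y converges to -4. The iterate converges to (3, -4).

(3, -4)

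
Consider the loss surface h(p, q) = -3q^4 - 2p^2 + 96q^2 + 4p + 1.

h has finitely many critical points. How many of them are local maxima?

h separates as a function of p plus a function of q, so ∇h=0 decouples.
∂h/∂p = -4(p - 1) = 0 at p ∈ {1}; ∂h/∂q = -12q(q - 4)(q + 4) = 0 at q ∈ {-4, 0, 4}.
The Hessian is diagonal: diag(h_pp, h_qq). Second derivatives: h_pp(1)=-4; h_qq(-4)=-384, h_qq(0)=192, h_qq(4)=-384.
Local maxima occur where both diagonal entries negative: (1, -4), (1, 4). Count: 2.

2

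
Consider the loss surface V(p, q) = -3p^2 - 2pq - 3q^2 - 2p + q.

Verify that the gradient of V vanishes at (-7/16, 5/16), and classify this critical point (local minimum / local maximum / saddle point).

local maximum

∇V = (-6p - 2q - 2, -2p - 6q + 1); substituting (-7/16, 5/16) gives ∇V = (0, 0), so (-7/16, 5/16) is indeed a critical point.
The Hessian of V is constant: H = [[-6, -2], [-2, -6]].
det(H) = (-6)·(-6) − (-2)² = 32.
det(H) > 0 and tr(H) = -12 < 0, so H is negative definite and the point is a local maximum.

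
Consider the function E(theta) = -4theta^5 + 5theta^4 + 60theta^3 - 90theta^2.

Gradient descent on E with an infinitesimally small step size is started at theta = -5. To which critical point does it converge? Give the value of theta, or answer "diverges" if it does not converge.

-3

E'(theta) = -20theta(theta - 3)(theta - 1)(theta + 3), so E'(-5) = -9600.
Gradient descent moves in the -E' direction, i.e. theta is increasing.
The nearest critical point in that direction is theta = -3, where E'' = 1440 > 0 (a local minimum). The iterate converges there.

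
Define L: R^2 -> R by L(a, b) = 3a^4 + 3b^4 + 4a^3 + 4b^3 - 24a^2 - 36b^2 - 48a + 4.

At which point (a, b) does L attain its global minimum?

(2, -3)

L(a,b) separates as P(a) + Q(b) + 4, so its minimum is min P + min Q + 4.
P'(a) = 12(a - 2)(a + 1)(a + 2) vanishes at a ∈ {-2, -1, 2}; Q'(b) = 12b(b - 2)(b + 3) vanishes at b ∈ {-3, 0, 2}.
Local minima of P (where P''>0): P(-2)=16, P(2)=-112. Local minima of Q: Q(-3)=-189, Q(2)=-64.
So the global minimum of L is P(2) + Q(-3) + 4 = -112 − 189 + 4 = -297, attained at (2, -3).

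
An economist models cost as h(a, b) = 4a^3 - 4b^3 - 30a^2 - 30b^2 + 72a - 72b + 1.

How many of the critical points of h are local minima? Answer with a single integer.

h separates as a function of a plus a function of b, so ∇h=0 decouples.
∂h/∂a = 12(a - 3)(a - 2) = 0 at a ∈ {2, 3}; ∂h/∂b = -12(b + 2)(b + 3) = 0 at b ∈ {-3, -2}.
The Hessian is diagonal: diag(h_aa, h_bb). Second derivatives: h_aa(2)=-12, h_aa(3)=12; h_bb(-3)=12, h_bb(-2)=-12.
Local minima occur where both diagonal entries positive: (3, -3). Count: 1.

1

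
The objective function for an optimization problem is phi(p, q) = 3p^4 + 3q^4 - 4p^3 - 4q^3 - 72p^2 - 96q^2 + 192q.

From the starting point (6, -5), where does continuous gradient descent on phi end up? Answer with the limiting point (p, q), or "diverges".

phi is separable, so gradient descent decouples: p follows -∂phi/∂p, q follows -∂phi/∂q.
∂phi/∂p = 12p(p - 4)(p + 3); at p=6 this is 1296, so p decreases.
∂phi/∂q = 12(q - 4)(q - 1)(q + 4); at q=-5 this is -648, so q increases.
p converges to its nearest critical value 4 (a local min of the p-part); q converges to -4. The iterate converges to (4, -4).

(4, -4)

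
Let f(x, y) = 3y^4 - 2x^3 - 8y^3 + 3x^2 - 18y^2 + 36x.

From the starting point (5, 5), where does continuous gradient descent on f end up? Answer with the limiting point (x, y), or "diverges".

f is separable, so gradient descent decouples: x follows -∂f/∂x, y follows -∂f/∂y.
∂f/∂x = -6(x - 3)(x + 2); at x=5 this is -84, so x increases.
∂f/∂y = 12y(y - 3)(y + 1); at y=5 this is 720, so y decreases.
The x-coordinate has no critical point in that direction and runs off to infinity.

diverges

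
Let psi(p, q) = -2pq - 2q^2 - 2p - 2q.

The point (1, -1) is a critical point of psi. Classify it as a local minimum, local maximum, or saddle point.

saddle point

The Hessian of psi is constant: H = [[0, -2], [-2, -4]].
det(H) = 0·(-4) − (-2)² = -4.
Since det(H) < 0, H is indefinite and the critical point is a saddle point.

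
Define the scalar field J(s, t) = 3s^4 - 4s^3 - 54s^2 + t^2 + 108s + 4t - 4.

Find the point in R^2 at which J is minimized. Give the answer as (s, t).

J(s,t) separates as P(s) + Q(t) − 4, so its minimum is min P + min Q − 4.
P'(s) = 12(s - 3)(s - 1)(s + 3) vanishes at s ∈ {-3, 1, 3}; Q'(t) = 2(t + 2) vanishes at t ∈ {-2}.
Local minima of P (where P''>0): P(-3)=-459, P(3)=-27. Local minima of Q: Q(-2)=-4.
So the global minimum of J is P(-3) + Q(-2) − 4 = -459 − 4 − 4 = -467, attained at (-3, -2).

(-3, -2)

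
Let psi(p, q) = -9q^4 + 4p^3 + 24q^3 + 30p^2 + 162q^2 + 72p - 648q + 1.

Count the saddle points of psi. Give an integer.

3

psi separates as a function of p plus a function of q, so ∇psi=0 decouples.
∂psi/∂p = 12(p + 2)(p + 3) = 0 at p ∈ {-3, -2}; ∂psi/∂q = -36(q - 3)(q - 2)(q + 3) = 0 at q ∈ {-3, 2, 3}.
The Hessian is diagonal: diag(psi_pp, psi_qq). Second derivatives: psi_pp(-3)=-12, psi_pp(-2)=12; psi_qq(-3)=-1080, psi_qq(2)=180, psi_qq(3)=-216.
Saddle points occur where the two diagonal entries have opposite signs: (-3, 2), (-2, -3), (-2, 3). Count: 3.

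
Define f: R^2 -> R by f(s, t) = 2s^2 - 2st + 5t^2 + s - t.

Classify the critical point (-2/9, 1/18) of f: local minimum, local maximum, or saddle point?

local minimum

The Hessian of f is constant: H = [[4, -2], [-2, 10]].
det(H) = 4·10 − (-2)² = 36.
det(H) > 0 and tr(H) = 14 > 0, so H is positive definite and the point is a local minimum.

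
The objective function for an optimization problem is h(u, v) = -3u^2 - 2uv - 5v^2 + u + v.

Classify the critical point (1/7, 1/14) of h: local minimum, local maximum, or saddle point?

local maximum

The Hessian of h is constant: H = [[-6, -2], [-2, -10]].
det(H) = (-6)·(-10) − (-2)² = 56.
det(H) > 0 and tr(H) = -16 < 0, so H is negative definite and the point is a local maximum.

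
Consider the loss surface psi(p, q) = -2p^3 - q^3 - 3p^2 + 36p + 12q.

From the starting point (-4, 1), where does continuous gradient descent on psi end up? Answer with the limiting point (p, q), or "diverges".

(-3, -2)

psi is separable, so gradient descent decouples: p follows -∂psi/∂p, q follows -∂psi/∂q.
∂psi/∂p = -6(p - 2)(p + 3); at p=-4 this is -36, so p increases.
∂psi/∂q = -3(q - 2)(q + 2); at q=1 this is 9, so q decreases.
p converges to its nearest critical value -3 (a local min of the p-part); q converges to -2. The iterate converges to (-3, -2).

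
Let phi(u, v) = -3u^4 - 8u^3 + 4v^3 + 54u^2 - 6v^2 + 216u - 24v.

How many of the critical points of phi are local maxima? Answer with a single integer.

phi separates as a function of u plus a function of v, so ∇phi=0 decouples.
∂phi/∂u = -12(u - 3)(u + 2)(u + 3) = 0 at u ∈ {-3, -2, 3}; ∂phi/∂v = 12(v - 2)(v + 1) = 0 at v ∈ {-1, 2}.
The Hessian is diagonal: diag(phi_uu, phi_vv). Second derivatives: phi_uu(-3)=-72, phi_uu(-2)=60, phi_uu(3)=-360; phi_vv(-1)=-36, phi_vv(2)=36.
Local maxima occur where both diagonal entries negative: (-3, -1), (3, -1). Count: 2.

2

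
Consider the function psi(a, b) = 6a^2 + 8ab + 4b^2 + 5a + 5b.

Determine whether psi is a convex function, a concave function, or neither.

convex

psi is quadratic, so its Hessian is the constant matrix H = [[12, 8], [8, 8]].
det(H) = 32, tr(H) = 20.
det(H) > 0 and tr(H) > 0, so H is positive definite everywhere: convex.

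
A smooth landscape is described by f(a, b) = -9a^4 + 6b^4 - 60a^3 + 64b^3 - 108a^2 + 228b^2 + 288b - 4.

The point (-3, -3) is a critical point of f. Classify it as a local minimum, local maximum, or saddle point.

The mixed partial ∂²f/∂a∂b is 0, so the Hessian at any point is diag(f_aa, f_bb) = diag(-36(3a^2 + 10a + 6), 24(3b^2 + 16b + 19)).
At (-3, -3): H = diag(-108, -48).
Both eigenvalues are negative, so H is negative definite: a local maximum.

local maximum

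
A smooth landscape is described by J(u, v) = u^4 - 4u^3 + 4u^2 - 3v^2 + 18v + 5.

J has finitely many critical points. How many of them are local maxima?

J separates as a function of u plus a function of v, so ∇J=0 decouples.
∂J/∂u = 4u(u - 2)(u - 1) = 0 at u ∈ {0, 1, 2}; ∂J/∂v = -6(v - 3) = 0 at v ∈ {3}.
The Hessian is diagonal: diag(J_uu, J_vv). Second derivatives: J_uu(0)=8, J_uu(1)=-4, J_uu(2)=8; J_vv(3)=-6.
Local maxima occur where both diagonal entries negative: (1, 3). Count: 1.

1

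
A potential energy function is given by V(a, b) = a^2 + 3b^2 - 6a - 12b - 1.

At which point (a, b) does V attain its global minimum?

V(a,b) separates as P(a) + Q(b) − 1, so its minimum is min P + min Q − 1.
P'(a) = 2a - 6 vanishes at a ∈ {3}; Q'(b) = 6b - 12 vanishes at b ∈ {2}.
Local minima of P (where P''>0): P(3)=-9. Local minima of Q: Q(2)=-12.
So the global minimum of V is P(3) + Q(2) − 1 = -9 − 12 − 1 = -22, attained at (3, 2).

(3, 2)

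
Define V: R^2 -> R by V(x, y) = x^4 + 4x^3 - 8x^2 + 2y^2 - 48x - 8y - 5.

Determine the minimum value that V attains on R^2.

V(x,y) separates as P(x) + Q(y) − 5, so its minimum is min P + min Q − 5.
P'(x) = 4(x - 2)(x + 2)(x + 3) vanishes at x ∈ {-3, -2, 2}; Q'(y) = 4y - 8 vanishes at y ∈ {2}.
Local minima of P (where P''>0): P(-3)=45, P(2)=-80. Local minima of Q: Q(2)=-8.
So the global minimum of V is P(2) + Q(2) − 5 = -80 − 8 − 5 = -93, attained at (2, 2).

-93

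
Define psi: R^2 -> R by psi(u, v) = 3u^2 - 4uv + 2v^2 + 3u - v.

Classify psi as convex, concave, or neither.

convex

psi is quadratic, so its Hessian is the constant matrix H = [[6, -4], [-4, 4]].
det(H) = 8, tr(H) = 10.
det(H) > 0 and tr(H) > 0, so H is positive definite everywhere: convex.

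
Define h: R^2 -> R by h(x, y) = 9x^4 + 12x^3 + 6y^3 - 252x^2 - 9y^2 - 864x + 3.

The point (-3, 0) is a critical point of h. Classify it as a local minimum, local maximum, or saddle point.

The mixed partial ∂²h/∂x∂y is 0, so the Hessian at any point is diag(h_xx, h_yy) = diag(36(3x^2 + 2x - 14), 18(2y - 1)).
At (-3, 0): H = diag(252, -18).
The eigenvalues have opposite signs, so H is indefinite: a saddle point.

saddle point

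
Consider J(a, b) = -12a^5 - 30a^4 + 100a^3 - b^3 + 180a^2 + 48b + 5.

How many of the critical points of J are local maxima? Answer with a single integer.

2

J separates as a function of a plus a function of b, so ∇J=0 decouples.
∂J/∂a = -60a(a - 2)(a + 1)(a + 3) = 0 at a ∈ {-3, -1, 0, 2}; ∂J/∂b = -3(b - 4)(b + 4) = 0 at b ∈ {-4, 4}.
The Hessian is diagonal: diag(J_aa, J_bb). Second derivatives: J_aa(-3)=1800, J_aa(-1)=-360, J_aa(0)=360, J_aa(2)=-1800; J_bb(-4)=24, J_bb(4)=-24.
Local maxima occur where both diagonal entries negative: (-1, 4), (2, 4). Count: 2.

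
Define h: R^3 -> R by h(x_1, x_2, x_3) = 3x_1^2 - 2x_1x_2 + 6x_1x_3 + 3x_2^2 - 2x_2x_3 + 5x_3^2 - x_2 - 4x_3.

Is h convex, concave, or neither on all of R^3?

h is quadratic, so its Hessian is the constant matrix H = [[6, -2, 6], [-2, 6, -2], [6, -2, 10]].
Leading principal minors: 6, 32, 128.
All positive ⇒ H ≻ 0 ⇒ convex.

convex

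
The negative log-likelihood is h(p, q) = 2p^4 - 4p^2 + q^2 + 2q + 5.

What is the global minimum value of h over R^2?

h(p,q) separates as A(p) + B(q) + 5, so its minimum is min A + min B + 5.
A'(p) = 8p(p - 1)(p + 1) vanishes at p ∈ {-1, 0, 1}; B'(q) = 2q + 2 vanishes at q ∈ {-1}.
Local minima of A (where A''>0): A(-1)=-2, A(1)=-2. Local minima of B: B(-1)=-1.
So the global minimum of h is A(-1) + B(-1) + 5 = -2 − 1 + 5 = 2, attained at (-1, -1).

2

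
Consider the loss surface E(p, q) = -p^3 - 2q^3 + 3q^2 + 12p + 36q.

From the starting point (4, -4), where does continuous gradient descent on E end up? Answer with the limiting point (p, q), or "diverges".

E is separable, so gradient descent decouples: p follows -∂E/∂p, q follows -∂E/∂q.
∂E/∂p = -3(p - 2)(p + 2); at p=4 this is -36, so p increases.
∂E/∂q = -6(q - 3)(q + 2); at q=-4 this is -84, so q increases.
The p-coordinate has no critical point in that direction and runs off to infinity.

diverges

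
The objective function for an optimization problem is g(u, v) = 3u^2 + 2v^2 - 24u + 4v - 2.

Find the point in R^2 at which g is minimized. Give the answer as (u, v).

(4, -1)

g(u,v) separates as P(u) + Q(v) − 2, so its minimum is min P + min Q − 2.
P'(u) = 6u - 24 vanishes at u ∈ {4}; Q'(v) = 4v + 4 vanishes at v ∈ {-1}.
Local minima of P (where P''>0): P(4)=-48. Local minima of Q: Q(-1)=-2.
So the global minimum of g is P(4) + Q(-1) − 2 = -48 − 2 − 2 = -52, attained at (4, -1).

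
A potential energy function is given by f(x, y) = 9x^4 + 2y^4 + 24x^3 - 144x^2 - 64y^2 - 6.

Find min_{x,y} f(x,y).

-2054

f(x,y) separates as P(x) + Q(y) − 6, so its minimum is min P + min Q − 6.
P'(x) = 36x(x - 2)(x + 4) vanishes at x ∈ {-4, 0, 2}; Q'(y) = 8y(y - 4)(y + 4) vanishes at y ∈ {-4, 0, 4}.
Local minima of P (where P''>0): P(-4)=-1536, P(2)=-240. Local minima of Q: Q(-4)=-512, Q(4)=-512.
So the global minimum of f is P(-4) + Q(-4) − 6 = -1536 − 512 − 6 = -2054, attained at (-4, -4).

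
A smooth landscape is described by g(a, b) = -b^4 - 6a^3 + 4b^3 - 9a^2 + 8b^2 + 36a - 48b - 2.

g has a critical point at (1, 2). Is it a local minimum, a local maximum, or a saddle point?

saddle point

The mixed partial ∂²g/∂a∂b is 0, so the Hessian at any point is diag(g_aa, g_bb) = diag(-18(2a + 1), 4(-3b^2 + 6b + 4)).
At (1, 2): H = diag(-54, 16).
The eigenvalues have opposite signs, so H is indefinite: a saddle point.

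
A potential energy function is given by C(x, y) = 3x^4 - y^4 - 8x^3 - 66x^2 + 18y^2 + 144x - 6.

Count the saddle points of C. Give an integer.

C separates as a function of x plus a function of y, so ∇C=0 decouples.
∂C/∂x = 12(x - 4)(x - 1)(x + 3) = 0 at x ∈ {-3, 1, 4}; ∂C/∂y = -4y(y - 3)(y + 3) = 0 at y ∈ {-3, 0, 3}.
The Hessian is diagonal: diag(C_xx, C_yy). Second derivatives: C_xx(-3)=336, C_xx(1)=-144, C_xx(4)=252; C_yy(-3)=-72, C_yy(0)=36, C_yy(3)=-72.
Saddle points occur where the two diagonal entries have opposite signs: (-3, -3), (-3, 3), (1, 0), (4, -3), (4, 3). Count: 5.

5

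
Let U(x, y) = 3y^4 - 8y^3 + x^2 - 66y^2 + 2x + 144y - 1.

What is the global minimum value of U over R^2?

U(x,y) separates as P(x) + Q(y) − 1, so its minimum is min P + min Q − 1.
P'(x) = 2x + 2 vanishes at x ∈ {-1}; Q'(y) = 12(y - 4)(y - 1)(y + 3) vanishes at y ∈ {-3, 1, 4}.
Local minima of P (where P''>0): P(-1)=-1. Local minima of Q: Q(-3)=-567, Q(4)=-224.
So the global minimum of U is P(-1) + Q(-3) − 1 = -1 − 567 − 1 = -569, attained at (-1, -3).

-569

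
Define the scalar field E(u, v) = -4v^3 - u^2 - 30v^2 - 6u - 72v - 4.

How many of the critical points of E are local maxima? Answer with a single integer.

E separates as a function of u plus a function of v, so ∇E=0 decouples.
∂E/∂u = -2(u + 3) = 0 at u ∈ {-3}; ∂E/∂v = -12(v + 2)(v + 3) = 0 at v ∈ {-3, -2}.
The Hessian is diagonal: diag(E_uu, E_vv). Second derivatives: E_uu(-3)=-2; E_vv(-3)=12, E_vv(-2)=-12.
Local maxima occur where both diagonal entries negative: (-3, -2). Count: 1.

1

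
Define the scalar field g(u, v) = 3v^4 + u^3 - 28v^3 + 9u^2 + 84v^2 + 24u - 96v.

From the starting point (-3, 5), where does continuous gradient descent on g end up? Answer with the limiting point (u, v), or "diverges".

(-2, 4)

g is separable, so gradient descent decouples: u follows -∂g/∂u, v follows -∂g/∂v.
∂g/∂u = 3(u + 2)(u + 4); at u=-3 this is -3, so u increases.
∂g/∂v = 12(v - 4)(v - 2)(v - 1); at v=5 this is 144, so v decreases.
u converges to its nearest critical value -2 (a local min of the u-part); v converges to 4. The iterate converges to (-2, 4).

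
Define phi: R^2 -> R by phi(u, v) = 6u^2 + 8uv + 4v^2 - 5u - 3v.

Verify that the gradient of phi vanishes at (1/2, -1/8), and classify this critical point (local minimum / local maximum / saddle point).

∇phi = (12u + 8v - 5, 8u + 8v - 3); substituting (1/2, -1/8) gives ∇phi = (0, 0), so (1/2, -1/8) is indeed a critical point.
The Hessian of phi is constant: H = [[12, 8], [8, 8]].
det(H) = 12·8 − 8² = 32.
det(H) > 0 and tr(H) = 20 > 0, so H is positive definite and the point is a local minimum.

local minimum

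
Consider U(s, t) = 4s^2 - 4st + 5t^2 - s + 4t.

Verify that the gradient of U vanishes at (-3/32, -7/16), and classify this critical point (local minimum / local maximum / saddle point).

local minimum

∇U = (8s - 4t - 1, -4s + 10t + 4); substituting (-3/32, -7/16) gives ∇U = (0, 0), so (-3/32, -7/16) is indeed a critical point.
The Hessian of U is constant: H = [[8, -4], [-4, 10]].
det(H) = 8·10 − (-4)² = 64.
det(H) > 0 and tr(H) = 18 > 0, so H is positive definite and the point is a local minimum.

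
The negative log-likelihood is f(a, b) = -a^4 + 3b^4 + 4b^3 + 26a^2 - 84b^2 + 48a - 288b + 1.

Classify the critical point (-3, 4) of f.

saddle point

The mixed partial ∂²f/∂a∂b is 0, so the Hessian at any point is diag(f_aa, f_bb) = diag(4(-3a^2 + 13), 12(3b^2 + 2b - 14)).
At (-3, 4): H = diag(-56, 504).
The eigenvalues have opposite signs, so H is indefinite: a saddle point.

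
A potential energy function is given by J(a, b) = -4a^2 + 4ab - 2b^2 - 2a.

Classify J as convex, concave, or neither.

J is quadratic, so its Hessian is the constant matrix H = [[-8, 4], [4, -4]].
det(H) = 16, tr(H) = -12.
det(H) > 0 and tr(H) < 0, so H is negative definite everywhere: concave.

concave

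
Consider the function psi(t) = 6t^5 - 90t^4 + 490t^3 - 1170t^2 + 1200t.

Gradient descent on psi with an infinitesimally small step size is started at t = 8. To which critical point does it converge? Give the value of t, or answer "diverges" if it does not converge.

psi'(t) = 30(t - 5)(t - 4)(t - 2)(t - 1), so psi'(8) = 15120.
Gradient descent moves in the -psi' direction, i.e. t is decreasing.
The nearest critical point in that direction is t = 5, where psi'' = 360 > 0 (a local minimum). The iterate converges there.

5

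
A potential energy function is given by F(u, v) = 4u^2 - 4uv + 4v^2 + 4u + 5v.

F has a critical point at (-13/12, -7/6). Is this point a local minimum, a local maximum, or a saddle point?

The Hessian of F is constant: H = [[8, -4], [-4, 8]].
det(H) = 8·8 − (-4)² = 48.
det(H) > 0 and tr(H) = 16 > 0, so H is positive definite and the point is a local minimum.

local minimum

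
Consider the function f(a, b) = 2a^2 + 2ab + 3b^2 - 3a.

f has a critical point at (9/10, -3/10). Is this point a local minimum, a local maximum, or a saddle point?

The Hessian of f is constant: H = [[4, 2], [2, 6]].
det(H) = 4·6 − 2² = 20.
det(H) > 0 and tr(H) = 10 > 0, so H is positive definite and the point is a local minimum.

local minimum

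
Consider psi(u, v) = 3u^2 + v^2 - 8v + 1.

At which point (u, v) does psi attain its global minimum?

psi(u,v) separates as P(u) + Q(v) + 1, so its minimum is min P + min Q + 1.
P'(u) = 6u vanishes at u ∈ {0}; Q'(v) = 2v - 8 vanishes at v ∈ {4}.
Local minima of P (where P''>0): P(0)=0. Local minima of Q: Q(4)=-16.
So the global minimum of psi is P(0) + Q(4) + 1 = 0 − 16 + 1 = -15, attained at (0, 4).

(0, 4)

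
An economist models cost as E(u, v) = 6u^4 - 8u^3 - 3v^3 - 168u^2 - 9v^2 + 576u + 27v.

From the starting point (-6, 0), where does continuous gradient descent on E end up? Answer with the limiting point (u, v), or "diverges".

(-4, -3)

E is separable, so gradient descent decouples: u follows -∂E/∂u, v follows -∂E/∂v.
∂E/∂u = 24(u - 3)(u - 2)(u + 4); at u=-6 this is -3456, so u increases.
∂E/∂v = -9(v - 1)(v + 3); at v=0 this is 27, so v decreases.
u converges to its nearest critical value -4 (a local min of the u-part); v converges to -3. The iterate converges to (-4, -3).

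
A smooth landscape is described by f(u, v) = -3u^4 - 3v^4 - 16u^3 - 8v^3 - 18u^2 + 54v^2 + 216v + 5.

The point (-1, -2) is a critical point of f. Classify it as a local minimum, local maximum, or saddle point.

The mixed partial ∂²f/∂u∂v is 0, so the Hessian at any point is diag(f_uu, f_vv) = diag(-12(3u^2 + 8u + 3), 12(-3v^2 - 4v + 9)).
At (-1, -2): H = diag(24, 60).
Both eigenvalues are positive, so H is positive definite: a local minimum.

local minimum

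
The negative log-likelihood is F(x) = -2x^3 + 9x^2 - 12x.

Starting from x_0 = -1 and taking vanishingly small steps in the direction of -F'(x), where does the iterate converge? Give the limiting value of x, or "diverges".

F'(x) = -6(x - 2)(x - 1), so F'(-1) = -36.
Gradient descent moves in the -F' direction, i.e. x is increasing.
The nearest critical point in that direction is x = 1, where F'' = 6 > 0 (a local minimum). The iterate converges there.

1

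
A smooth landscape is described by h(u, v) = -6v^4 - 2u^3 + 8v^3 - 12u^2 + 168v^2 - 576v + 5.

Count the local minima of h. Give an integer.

h separates as a function of u plus a function of v, so ∇h=0 decouples.
∂h/∂u = -6u(u + 4) = 0 at u ∈ {-4, 0}; ∂h/∂v = -24(v - 3)(v - 2)(v + 4) = 0 at v ∈ {-4, 2, 3}.
The Hessian is diagonal: diag(h_uu, h_vv). Second derivatives: h_uu(-4)=24, h_uu(0)=-24; h_vv(-4)=-1008, h_vv(2)=144, h_vv(3)=-168.
Local minima occur where both diagonal entries positive: (-4, 2). Count: 1.

1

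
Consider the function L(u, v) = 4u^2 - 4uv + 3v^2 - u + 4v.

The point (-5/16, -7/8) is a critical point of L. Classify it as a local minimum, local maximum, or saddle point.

The Hessian of L is constant: H = [[8, -4], [-4, 6]].
det(H) = 8·6 − (-4)² = 32.
det(H) > 0 and tr(H) = 14 > 0, so H is positive definite and the point is a local minimum.

local minimum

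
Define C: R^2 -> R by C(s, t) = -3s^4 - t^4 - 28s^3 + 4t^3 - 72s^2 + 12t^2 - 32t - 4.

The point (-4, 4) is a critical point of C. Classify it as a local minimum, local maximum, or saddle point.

local maximum

The mixed partial ∂²C/∂s∂t is 0, so the Hessian at any point is diag(C_ss, C_tt) = diag(-12(3s^2 + 14s + 12), 12(-t^2 + 2t + 2)).
At (-4, 4): H = diag(-48, -72).
Both eigenvalues are negative, so H is negative definite: a local maximum.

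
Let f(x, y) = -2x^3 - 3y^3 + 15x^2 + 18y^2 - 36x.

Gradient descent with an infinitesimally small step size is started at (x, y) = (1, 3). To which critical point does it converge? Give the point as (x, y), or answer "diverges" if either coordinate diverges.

f is separable, so gradient descent decouples: x follows -∂f/∂x, y follows -∂f/∂y.
∂f/∂x = -6(x - 3)(x - 2); at x=1 this is -12, so x increases.
∂f/∂y = -9y(y - 4); at y=3 this is 27, so y decreases.
x converges to its nearest critical value 2 (a local min of the x-part); y converges to 0. The iterate converges to (2, 0).

(2, 0)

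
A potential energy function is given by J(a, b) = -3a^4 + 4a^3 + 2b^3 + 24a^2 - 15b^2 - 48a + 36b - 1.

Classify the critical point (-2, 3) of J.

The mixed partial ∂²J/∂a∂b is 0, so the Hessian at any point is diag(J_aa, J_bb) = diag(12(-3a^2 + 2a + 4), 6(2b - 5)).
At (-2, 3): H = diag(-144, 6).
The eigenvalues have opposite signs, so H is indefinite: a saddle point.

saddle point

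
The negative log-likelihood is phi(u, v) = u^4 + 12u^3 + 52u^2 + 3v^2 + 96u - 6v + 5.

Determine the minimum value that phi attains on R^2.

phi(u,v) separates as P(u) + Q(v) + 5, so its minimum is min P + min Q + 5.
P'(u) = 4(u + 2)(u + 3)(u + 4) vanishes at u ∈ {-4, -3, -2}; Q'(v) = 6v - 6 vanishes at v ∈ {1}.
Local minima of P (where P''>0): P(-4)=-64, P(-2)=-64. Local minima of Q: Q(1)=-3.
So the global minimum of phi is P(-4) + Q(1) + 5 = -64 − 3 + 5 = -62, attained at (-4, 1).

-62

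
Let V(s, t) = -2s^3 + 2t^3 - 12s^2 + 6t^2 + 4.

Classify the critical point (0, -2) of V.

local maximum

The mixed partial ∂²V/∂s∂t is 0, so the Hessian at any point is diag(V_ss, V_tt) = diag(-12(s + 2), 12(t + 1)).
At (0, -2): H = diag(-24, -12).
Both eigenvalues are negative, so H is negative definite: a local maximum.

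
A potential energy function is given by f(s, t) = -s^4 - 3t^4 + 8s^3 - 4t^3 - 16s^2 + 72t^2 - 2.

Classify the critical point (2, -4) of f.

saddle point

The mixed partial ∂²f/∂s∂t is 0, so the Hessian at any point is diag(f_ss, f_tt) = diag(4(-3s^2 + 12s - 8), 12(-3t^2 - 2t + 12)).
At (2, -4): H = diag(16, -336).
The eigenvalues have opposite signs, so H is indefinite: a saddle point.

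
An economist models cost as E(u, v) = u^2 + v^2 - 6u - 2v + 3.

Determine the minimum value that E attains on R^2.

-7

E(u,v) separates as P(u) + Q(v) + 3, so its minimum is min P + min Q + 3.
P'(u) = 2u - 6 vanishes at u ∈ {3}; Q'(v) = 2v - 2 vanishes at v ∈ {1}.
Local minima of P (where P''>0): P(3)=-9. Local minima of Q: Q(1)=-1.
So the global minimum of E is P(3) + Q(1) + 3 = -9 − 1 + 3 = -7, attained at (3, 1).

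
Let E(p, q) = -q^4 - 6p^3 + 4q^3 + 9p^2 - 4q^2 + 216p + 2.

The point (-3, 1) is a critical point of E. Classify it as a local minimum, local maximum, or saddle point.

The mixed partial ∂²E/∂p∂q is 0, so the Hessian at any point is diag(E_pp, E_qq) = diag(18(-2p + 1), 4(-3q^2 + 6q - 2)).
At (-3, 1): H = diag(126, 4).
Both eigenvalues are positive, so H is positive definite: a local minimum.

local minimum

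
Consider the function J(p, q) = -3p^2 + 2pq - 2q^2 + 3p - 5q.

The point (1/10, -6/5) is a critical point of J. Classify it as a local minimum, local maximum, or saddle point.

The Hessian of J is constant: H = [[-6, 2], [2, -4]].
det(H) = (-6)·(-4) − 2² = 20.
det(H) > 0 and tr(H) = -10 < 0, so H is negative definite and the point is a local maximum.

local maximum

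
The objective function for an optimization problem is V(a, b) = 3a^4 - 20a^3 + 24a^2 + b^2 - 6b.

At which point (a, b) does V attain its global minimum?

V(a,b) separates as P(a) + Q(b), so its minimum is min P + min Q.
P'(a) = 12a(a - 4)(a - 1) vanishes at a ∈ {0, 1, 4}; Q'(b) = 2b - 6 vanishes at b ∈ {3}.
Local minima of P (where P''>0): P(0)=0, P(4)=-128. Local minima of Q: Q(3)=-9.
So the global minimum of V is P(4) + Q(3) = -128 − 9 = -137, attained at (4, 3).

(4, 3)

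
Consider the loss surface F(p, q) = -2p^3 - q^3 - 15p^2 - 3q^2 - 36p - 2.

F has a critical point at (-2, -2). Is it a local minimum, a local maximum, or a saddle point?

saddle point

The mixed partial ∂²F/∂p∂q is 0, so the Hessian at any point is diag(F_pp, F_qq) = diag(-6(2p + 5), -6(q + 1)).
At (-2, -2): H = diag(-6, 6).
The eigenvalues have opposite signs, so H is indefinite: a saddle point.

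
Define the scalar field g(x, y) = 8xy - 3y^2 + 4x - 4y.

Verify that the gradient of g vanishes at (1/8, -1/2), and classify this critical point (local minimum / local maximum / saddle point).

∇g = (8y + 4, 8x - 6y - 4); substituting (1/8, -1/2) gives ∇g = (0, 0), so (1/8, -1/2) is indeed a critical point.
The Hessian of g is constant: H = [[0, 8], [8, -6]].
det(H) = 0·(-6) − 8² = -64.
Since det(H) < 0, H is indefinite and the critical point is a saddle point.

saddle point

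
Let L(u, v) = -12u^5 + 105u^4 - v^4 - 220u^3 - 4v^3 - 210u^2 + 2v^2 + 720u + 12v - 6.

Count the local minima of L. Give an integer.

L separates as a function of u plus a function of v, so ∇L=0 decouples.
∂L/∂u = -60(u - 4)(u - 3)(u - 1)(u + 1) = 0 at u ∈ {-1, 1, 3, 4}; ∂L/∂v = -4(v - 1)(v + 1)(v + 3) = 0 at v ∈ {-3, -1, 1}.
The Hessian is diagonal: diag(L_uu, L_vv). Second derivatives: L_uu(-1)=2400, L_uu(1)=-720, L_uu(3)=480, L_uu(4)=-900; L_vv(-3)=-32, L_vv(-1)=16, L_vv(1)=-32.
Local minima occur where both diagonal entries positive: (-1, -1), (3, -1). Count: 2.

2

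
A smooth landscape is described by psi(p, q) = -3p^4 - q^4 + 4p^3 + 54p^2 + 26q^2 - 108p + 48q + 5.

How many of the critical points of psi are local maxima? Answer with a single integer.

psi separates as a function of p plus a function of q, so ∇psi=0 decouples.
∂psi/∂p = -12(p - 3)(p - 1)(p + 3) = 0 at p ∈ {-3, 1, 3}; ∂psi/∂q = -4(q - 4)(q + 1)(q + 3) = 0 at q ∈ {-3, -1, 4}.
The Hessian is diagonal: diag(psi_pp, psi_qq). Second derivatives: psi_pp(-3)=-288, psi_pp(1)=96, psi_pp(3)=-144; psi_qq(-3)=-56, psi_qq(-1)=40, psi_qq(4)=-140.
Local maxima occur where both diagonal entries negative: (-3, -3), (-3, 4), (3, -3), (3, 4). Count: 4.

4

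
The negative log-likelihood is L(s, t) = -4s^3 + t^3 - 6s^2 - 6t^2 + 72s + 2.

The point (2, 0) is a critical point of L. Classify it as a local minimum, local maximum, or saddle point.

local maximum

The mixed partial ∂²L/∂s∂t is 0, so the Hessian at any point is diag(L_ss, L_tt) = diag(-12(2s + 1), 6(t - 2)).
At (2, 0): H = diag(-60, -12).
Both eigenvalues are negative, so H is negative definite: a local maximum.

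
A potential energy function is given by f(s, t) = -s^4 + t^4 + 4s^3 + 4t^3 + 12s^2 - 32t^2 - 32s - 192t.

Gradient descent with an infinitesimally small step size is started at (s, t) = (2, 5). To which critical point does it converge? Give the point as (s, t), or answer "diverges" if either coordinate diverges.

(1, 4)

f is separable, so gradient descent decouples: s follows -∂f/∂s, t follows -∂f/∂t.
∂f/∂s = -4(s - 4)(s - 1)(s + 2); at s=2 this is 32, so s decreases.
∂f/∂t = 4(t - 4)(t + 3)(t + 4); at t=5 this is 288, so t decreases.
s converges to its nearest critical value 1 (a local min of the s-part); t converges to 4. The iterate converges to (1, 4).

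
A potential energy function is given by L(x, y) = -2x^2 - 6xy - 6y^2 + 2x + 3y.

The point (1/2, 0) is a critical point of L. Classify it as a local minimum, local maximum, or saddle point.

The Hessian of L is constant: H = [[-4, -6], [-6, -12]].
det(H) = (-4)·(-12) − (-6)² = 12.
det(H) > 0 and tr(H) = -16 < 0, so H is negative definite and the point is a local maximum.

local maximum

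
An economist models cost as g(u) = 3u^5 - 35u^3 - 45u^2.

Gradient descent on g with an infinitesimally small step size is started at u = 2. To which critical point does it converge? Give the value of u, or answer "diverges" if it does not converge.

g'(u) = 15u(u - 3)(u + 1)(u + 2), so g'(2) = -360.
Gradient descent moves in the -g' direction, i.e. u is increasing.
The nearest critical point in that direction is u = 3, where g'' = 900 > 0 (a local minimum). The iterate converges there.

3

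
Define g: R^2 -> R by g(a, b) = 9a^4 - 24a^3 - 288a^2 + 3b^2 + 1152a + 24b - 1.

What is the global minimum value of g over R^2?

-5425

g(a,b) separates as P(a) + Q(b) − 1, so its minimum is min P + min Q − 1.
P'(a) = 36(a - 4)(a - 2)(a + 4) vanishes at a ∈ {-4, 2, 4}; Q'(b) = 6b + 24 vanishes at b ∈ {-4}.
Local minima of P (where P''>0): P(-4)=-5376, P(4)=768. Local minima of Q: Q(-4)=-48.
So the global minimum of g is P(-4) + Q(-4) − 1 = -5376 − 48 − 1 = -5425, attained at (-4, -4).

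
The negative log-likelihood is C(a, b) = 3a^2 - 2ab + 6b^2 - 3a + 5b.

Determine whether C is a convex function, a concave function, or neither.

convex

C is quadratic, so its Hessian is the constant matrix H = [[6, -2], [-2, 12]].
det(H) = 68, tr(H) = 18.
det(H) > 0 and tr(H) > 0, so H is positive definite everywhere: convex.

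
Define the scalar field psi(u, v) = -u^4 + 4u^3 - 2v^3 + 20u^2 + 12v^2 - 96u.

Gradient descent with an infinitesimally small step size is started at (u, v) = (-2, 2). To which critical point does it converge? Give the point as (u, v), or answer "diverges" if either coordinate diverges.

(2, 0)

psi is separable, so gradient descent decouples: u follows -∂psi/∂u, v follows -∂psi/∂v.
∂psi/∂u = -4(u - 4)(u - 2)(u + 3); at u=-2 this is -96, so u increases.
∂psi/∂v = -6v(v - 4); at v=2 this is 24, so v decreases.
u converges to its nearest critical value 2 (a local min of the u-part); v converges to 0. The iterate converges to (2, 0).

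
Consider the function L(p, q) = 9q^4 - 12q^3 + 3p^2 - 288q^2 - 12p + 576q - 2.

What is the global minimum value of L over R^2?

-3854

L(p,q) separates as A(p) + B(q) − 2, so its minimum is min A + min B − 2.
A'(p) = 6p - 12 vanishes at p ∈ {2}; B'(q) = 36(q - 4)(q - 1)(q + 4) vanishes at q ∈ {-4, 1, 4}.
Local minima of A (where A''>0): A(2)=-12. Local minima of B: B(-4)=-3840, B(4)=-768.
So the global minimum of L is A(2) + B(-4) − 2 = -12 − 3840 − 2 = -3854, attained at (2, -4).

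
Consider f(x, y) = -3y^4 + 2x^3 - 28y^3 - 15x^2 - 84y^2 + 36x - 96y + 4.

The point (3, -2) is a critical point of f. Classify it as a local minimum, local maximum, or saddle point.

local minimum

The mixed partial ∂²f/∂x∂y is 0, so the Hessian at any point is diag(f_xx, f_yy) = diag(6(2x - 5), -12(3y^2 + 14y + 14)).
At (3, -2): H = diag(6, 24).
Both eigenvalues are positive, so H is positive definite: a local minimum.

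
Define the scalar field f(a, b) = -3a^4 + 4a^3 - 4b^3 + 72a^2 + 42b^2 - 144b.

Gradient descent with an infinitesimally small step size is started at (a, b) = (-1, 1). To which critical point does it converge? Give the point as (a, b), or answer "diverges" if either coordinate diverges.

(0, 3)

f is separable, so gradient descent decouples: a follows -∂f/∂a, b follows -∂f/∂b.
∂f/∂a = -12a(a - 4)(a + 3); at a=-1 this is -120, so a increases.
∂f/∂b = -12(b - 4)(b - 3); at b=1 this is -72, so b increases.
a converges to its nearest critical value 0 (a local min of the a-part); b converges to 3. The iterate converges to (0, 3).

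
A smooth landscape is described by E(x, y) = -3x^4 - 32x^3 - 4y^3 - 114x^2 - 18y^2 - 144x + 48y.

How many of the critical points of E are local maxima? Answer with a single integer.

2

E separates as a function of x plus a function of y, so ∇E=0 decouples.
∂E/∂x = -12(x + 1)(x + 3)(x + 4) = 0 at x ∈ {-4, -3, -1}; ∂E/∂y = -12(y - 1)(y + 4) = 0 at y ∈ {-4, 1}.
The Hessian is diagonal: diag(E_xx, E_yy). Second derivatives: E_xx(-4)=-36, E_xx(-3)=24, E_xx(-1)=-72; E_yy(-4)=60, E_yy(1)=-60.
Local maxima occur where both diagonal entries negative: (-4, 1), (-1, 1). Count: 2.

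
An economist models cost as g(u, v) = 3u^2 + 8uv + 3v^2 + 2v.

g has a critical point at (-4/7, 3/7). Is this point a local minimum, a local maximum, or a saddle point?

saddle point

The Hessian of g is constant: H = [[6, 8], [8, 6]].
det(H) = 6·6 − 8² = -28.
Since det(H) < 0, H is indefinite and the critical point is a saddle point.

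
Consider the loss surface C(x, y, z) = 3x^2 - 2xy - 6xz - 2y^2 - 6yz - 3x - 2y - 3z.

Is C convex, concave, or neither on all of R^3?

C is quadratic, so its Hessian is the constant matrix H = [[6, -2, -6], [-2, -4, -6], [-6, -6, 0]].
Leading principal minors: 6, -28, -216.
Neither pattern holds ⇒ H is indefinite ⇒ neither convex nor concave.

neither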